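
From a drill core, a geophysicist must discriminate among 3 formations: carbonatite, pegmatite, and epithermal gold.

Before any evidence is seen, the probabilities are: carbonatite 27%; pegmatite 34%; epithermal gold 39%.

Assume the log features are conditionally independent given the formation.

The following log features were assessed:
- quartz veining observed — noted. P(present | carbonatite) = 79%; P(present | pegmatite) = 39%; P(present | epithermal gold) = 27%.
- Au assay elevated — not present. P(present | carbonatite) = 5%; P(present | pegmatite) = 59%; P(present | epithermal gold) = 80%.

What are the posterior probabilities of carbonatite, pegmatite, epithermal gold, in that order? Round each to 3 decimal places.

0.729, 0.196, 0.076

For each hypothesis, the unnormalized posterior weight is prior × product of the log feature likelihoods (using 1 − P(present | H) for each absent log feature):
  carbonatite: 0.27 × 0.79 × (1 − 0.05) = 0.20264
  pegmatite: 0.34 × 0.39 × (1 − 0.59) = 0.054366
  epithermal gold: 0.39 × 0.27 × (1 − 0.80) = 0.02106
Normalizing constant Z = 0.20264 + 0.054366 + 0.02106 = 0.27806.
P(carbonatite | evidence) = 0.20264 / 0.27806 ≈ 0.729
P(pegmatite | evidence) = 0.054366 / 0.27806 ≈ 0.196
P(epithermal gold | evidence) = 0.02106 / 0.27806 ≈ 0.076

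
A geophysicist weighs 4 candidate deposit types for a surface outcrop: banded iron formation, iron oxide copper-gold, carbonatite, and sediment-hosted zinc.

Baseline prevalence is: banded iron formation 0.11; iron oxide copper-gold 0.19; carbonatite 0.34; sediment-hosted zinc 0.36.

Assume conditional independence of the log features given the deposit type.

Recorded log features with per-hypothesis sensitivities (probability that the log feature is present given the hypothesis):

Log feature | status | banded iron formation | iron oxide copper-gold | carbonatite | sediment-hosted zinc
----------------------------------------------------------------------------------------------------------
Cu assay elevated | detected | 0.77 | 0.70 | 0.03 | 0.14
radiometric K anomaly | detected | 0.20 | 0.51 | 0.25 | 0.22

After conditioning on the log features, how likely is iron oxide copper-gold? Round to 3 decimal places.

For each hypothesis, the unnormalized posterior weight is prior × product of the log feature likelihoods:
  banded iron formation: 0.11 × 0.77 × 0.20 = 0.01694
  iron oxide copper-gold: 0.19 × 0.70 × 0.51 = 0.06783
  carbonatite: 0.34 × 0.03 × 0.25 = 0.00255
  sediment-hosted zinc: 0.36 × 0.14 × 0.22 = 0.011088
Normalizing constant Z = 0.01694 + 0.06783 + 0.00255 + 0.011088 = 0.098408.
P(iron oxide copper-gold | evidence) = 0.06783 / 0.098408 ≈ 0.689.

0.689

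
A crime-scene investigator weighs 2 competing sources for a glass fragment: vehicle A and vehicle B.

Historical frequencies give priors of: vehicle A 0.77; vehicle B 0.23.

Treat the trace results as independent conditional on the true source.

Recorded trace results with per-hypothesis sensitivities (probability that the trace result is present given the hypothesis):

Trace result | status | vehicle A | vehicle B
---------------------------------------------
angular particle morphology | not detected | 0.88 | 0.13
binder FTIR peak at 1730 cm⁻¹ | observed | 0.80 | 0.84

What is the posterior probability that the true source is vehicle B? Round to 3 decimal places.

For each hypothesis, the unnormalized posterior weight is prior × product of the trace result likelihoods (using 1 − P(present | H) for each absent trace result):
  vehicle A: 0.77 × (1 − 0.88) × 0.80 = 0.07392
  vehicle B: 0.23 × (1 − 0.13) × 0.84 = 0.16808
The unnormalized weights sum to 0.242.
P(vehicle B | evidence) = 0.16808 / 0.242 ≈ 0.695.

0.695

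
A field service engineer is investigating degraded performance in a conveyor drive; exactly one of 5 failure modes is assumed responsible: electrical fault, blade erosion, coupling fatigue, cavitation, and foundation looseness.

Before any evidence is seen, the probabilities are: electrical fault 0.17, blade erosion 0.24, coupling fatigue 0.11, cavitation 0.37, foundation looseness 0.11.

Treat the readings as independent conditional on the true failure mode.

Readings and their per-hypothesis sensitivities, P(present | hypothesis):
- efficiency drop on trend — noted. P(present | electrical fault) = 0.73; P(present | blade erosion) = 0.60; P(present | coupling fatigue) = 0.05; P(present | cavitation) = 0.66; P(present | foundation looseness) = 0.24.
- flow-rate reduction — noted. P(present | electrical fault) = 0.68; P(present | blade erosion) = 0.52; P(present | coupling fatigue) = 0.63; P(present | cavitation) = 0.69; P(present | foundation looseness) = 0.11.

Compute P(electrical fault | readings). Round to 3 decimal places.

0.253

For each hypothesis, the unnormalized posterior weight is prior × product of the reading likelihoods:
  electrical fault: 0.17 × 0.73 × 0.68 = 0.084388
  blade erosion: 0.24 × 0.60 × 0.52 = 0.07488
  coupling fatigue: 0.11 × 0.05 × 0.63 = 0.003465
  cavitation: 0.37 × 0.66 × 0.69 = 0.1685
  foundation looseness: 0.11 × 0.24 × 0.11 = 0.002904
The unnormalized weights sum to 0.33414.
P(electrical fault | evidence) = 0.084388 / 0.33414 ≈ 0.253.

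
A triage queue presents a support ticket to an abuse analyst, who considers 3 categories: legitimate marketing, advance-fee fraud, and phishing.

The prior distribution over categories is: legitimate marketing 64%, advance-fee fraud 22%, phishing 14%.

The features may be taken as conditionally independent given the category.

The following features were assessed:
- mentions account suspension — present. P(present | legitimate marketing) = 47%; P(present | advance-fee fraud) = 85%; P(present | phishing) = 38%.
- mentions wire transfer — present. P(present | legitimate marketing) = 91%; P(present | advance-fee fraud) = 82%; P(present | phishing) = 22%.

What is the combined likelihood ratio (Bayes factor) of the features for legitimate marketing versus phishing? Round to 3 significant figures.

Joint likelihood of the feature pattern under each hypothesis:
  legitimate marketing: 0.47 × 0.91 = 0.4277
  phishing: 0.38 × 0.22 = 0.0836
Bayes factor = 0.4277 / 0.0836 ≈ 5.12

5.12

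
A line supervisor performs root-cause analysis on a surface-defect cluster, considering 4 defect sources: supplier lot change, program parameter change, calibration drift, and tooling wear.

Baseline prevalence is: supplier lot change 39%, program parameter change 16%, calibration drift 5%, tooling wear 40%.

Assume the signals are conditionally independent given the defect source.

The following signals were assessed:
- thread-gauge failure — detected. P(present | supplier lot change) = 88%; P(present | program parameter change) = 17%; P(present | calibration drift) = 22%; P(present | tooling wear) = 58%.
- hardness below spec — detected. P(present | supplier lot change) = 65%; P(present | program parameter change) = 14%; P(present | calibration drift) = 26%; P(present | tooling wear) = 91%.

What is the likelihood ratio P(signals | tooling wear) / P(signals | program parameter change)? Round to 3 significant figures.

The Bayes factor is the ratio of the joint likelihoods of the signal pattern under the two hypotheses.
  tooling wear: 0.58 × 0.91 = 0.5278
  program parameter change: 0.17 × 0.14 = 0.0238
Bayes factor = 0.5278 / 0.0238 ≈ 22.2

22.2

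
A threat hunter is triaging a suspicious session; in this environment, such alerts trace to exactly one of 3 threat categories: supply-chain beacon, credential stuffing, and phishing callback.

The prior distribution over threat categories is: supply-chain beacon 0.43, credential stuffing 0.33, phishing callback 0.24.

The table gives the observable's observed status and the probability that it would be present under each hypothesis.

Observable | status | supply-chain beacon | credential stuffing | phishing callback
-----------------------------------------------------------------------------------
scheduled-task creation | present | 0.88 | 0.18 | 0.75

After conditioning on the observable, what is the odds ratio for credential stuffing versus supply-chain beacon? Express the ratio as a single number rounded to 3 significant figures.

0.157

Unnormalized posterior weight (prior times the observable likelihood) for each of the two hypotheses:
  credential stuffing: 0.33 × 0.18 = 0.0594
  supply-chain beacon: 0.43 × 0.88 = 0.3784
Posterior odds = 0.0594 / 0.3784 ≈ 0.157.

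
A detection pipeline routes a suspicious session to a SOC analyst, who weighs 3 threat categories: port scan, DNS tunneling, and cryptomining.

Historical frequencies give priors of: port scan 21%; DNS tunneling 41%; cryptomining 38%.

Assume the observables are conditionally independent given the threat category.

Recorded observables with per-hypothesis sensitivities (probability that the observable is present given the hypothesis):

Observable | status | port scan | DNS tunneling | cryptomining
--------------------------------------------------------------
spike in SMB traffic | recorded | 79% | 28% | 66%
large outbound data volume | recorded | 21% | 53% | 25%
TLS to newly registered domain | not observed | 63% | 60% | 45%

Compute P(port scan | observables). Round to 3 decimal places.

Multiply each prior by the joint likelihood of the observable pattern (using 1 − P(present | H) for each absent observable):
  port scan: 0.21 × 0.79 × 0.21 × (1 − 0.63) = 0.01289
  DNS tunneling: 0.41 × 0.28 × 0.53 × (1 − 0.60) = 0.024338
  cryptomining: 0.38 × 0.66 × 0.25 × (1 − 0.45) = 0.034485
Normalizing constant Z = 0.01289 + 0.024338 + 0.034485 = 0.071713.
P(port scan | evidence) = 0.01289 / 0.071713 ≈ 0.180.

0.180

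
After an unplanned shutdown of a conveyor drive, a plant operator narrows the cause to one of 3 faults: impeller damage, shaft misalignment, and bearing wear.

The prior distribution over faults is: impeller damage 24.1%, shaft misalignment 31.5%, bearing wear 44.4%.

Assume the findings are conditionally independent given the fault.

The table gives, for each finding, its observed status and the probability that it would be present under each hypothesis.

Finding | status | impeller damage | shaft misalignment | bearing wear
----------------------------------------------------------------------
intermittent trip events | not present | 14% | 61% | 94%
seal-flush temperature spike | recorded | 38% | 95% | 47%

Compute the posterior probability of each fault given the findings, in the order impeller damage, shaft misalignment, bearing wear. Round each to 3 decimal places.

0.379, 0.561, 0.060

Multiply each prior by the joint likelihood of the evidence pattern (using 1 − P(present | H) for each absent finding):
  impeller damage: 0.241 × (1 − 0.14) × 0.38 = 0.078759
  shaft misalignment: 0.315 × (1 − 0.61) × 0.95 = 0.11671
  bearing wear: 0.444 × (1 − 0.94) × 0.47 = 0.012521
Normalizing constant Z = 0.078759 + 0.11671 + 0.012521 = 0.20799.
P(impeller damage | evidence) = 0.078759 / 0.20799 ≈ 0.379
P(shaft misalignment | evidence) = 0.11671 / 0.20799 ≈ 0.561
P(bearing wear | evidence) = 0.012521 / 0.20799 ≈ 0.060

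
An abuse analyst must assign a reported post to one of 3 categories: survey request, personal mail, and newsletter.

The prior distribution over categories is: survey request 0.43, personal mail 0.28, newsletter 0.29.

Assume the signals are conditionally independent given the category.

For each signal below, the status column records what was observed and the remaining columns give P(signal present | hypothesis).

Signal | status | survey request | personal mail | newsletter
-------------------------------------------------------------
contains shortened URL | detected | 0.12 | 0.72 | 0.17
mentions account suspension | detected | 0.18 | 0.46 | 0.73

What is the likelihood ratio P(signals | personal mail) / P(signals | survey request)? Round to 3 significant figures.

15.3

Joint likelihood of the signal pattern under each hypothesis:
  personal mail: 0.72 × 0.46 = 0.3312
  survey request: 0.12 × 0.18 = 0.0216
Bayes factor = 0.3312 / 0.0216 ≈ 15.3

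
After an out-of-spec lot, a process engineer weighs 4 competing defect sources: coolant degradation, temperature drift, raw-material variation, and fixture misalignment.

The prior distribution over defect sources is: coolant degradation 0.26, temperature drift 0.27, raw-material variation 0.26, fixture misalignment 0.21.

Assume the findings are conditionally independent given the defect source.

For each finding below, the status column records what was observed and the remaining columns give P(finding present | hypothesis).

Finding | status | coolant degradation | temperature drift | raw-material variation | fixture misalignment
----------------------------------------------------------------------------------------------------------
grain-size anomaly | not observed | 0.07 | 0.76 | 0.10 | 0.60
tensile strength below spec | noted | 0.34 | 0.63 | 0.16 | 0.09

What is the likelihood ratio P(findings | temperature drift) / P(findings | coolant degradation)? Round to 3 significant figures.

Take the product of per-finding likelihoods under each hypothesis (using 1 − P(present | H) for each absent finding), then divide.
  temperature drift: (1 − 0.76) × 0.63 = 0.1512
  coolant degradation: (1 − 0.07) × 0.34 = 0.3162
Bayes factor = 0.1512 / 0.3162 ≈ 0.478

0.478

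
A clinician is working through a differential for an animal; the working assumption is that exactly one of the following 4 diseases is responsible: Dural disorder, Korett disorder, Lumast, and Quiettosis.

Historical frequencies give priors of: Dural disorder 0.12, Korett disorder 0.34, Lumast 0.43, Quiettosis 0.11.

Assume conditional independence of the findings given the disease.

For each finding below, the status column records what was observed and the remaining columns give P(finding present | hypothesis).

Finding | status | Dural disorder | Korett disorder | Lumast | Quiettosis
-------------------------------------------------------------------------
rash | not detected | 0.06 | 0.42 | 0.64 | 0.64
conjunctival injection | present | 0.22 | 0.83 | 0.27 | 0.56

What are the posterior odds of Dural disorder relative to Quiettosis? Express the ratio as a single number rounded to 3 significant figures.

Unnormalized posterior weight (prior times the finding likelihoods) for each of the two hypotheses (using 1 − P(present | H) for each absent finding):
  Dural disorder: 0.12 × (1 − 0.06) × 0.22 = 0.024816
  Quiettosis: 0.11 × (1 − 0.64) × 0.56 = 0.022176
Posterior odds = 0.024816 / 0.022176 ≈ 1.12.

1.12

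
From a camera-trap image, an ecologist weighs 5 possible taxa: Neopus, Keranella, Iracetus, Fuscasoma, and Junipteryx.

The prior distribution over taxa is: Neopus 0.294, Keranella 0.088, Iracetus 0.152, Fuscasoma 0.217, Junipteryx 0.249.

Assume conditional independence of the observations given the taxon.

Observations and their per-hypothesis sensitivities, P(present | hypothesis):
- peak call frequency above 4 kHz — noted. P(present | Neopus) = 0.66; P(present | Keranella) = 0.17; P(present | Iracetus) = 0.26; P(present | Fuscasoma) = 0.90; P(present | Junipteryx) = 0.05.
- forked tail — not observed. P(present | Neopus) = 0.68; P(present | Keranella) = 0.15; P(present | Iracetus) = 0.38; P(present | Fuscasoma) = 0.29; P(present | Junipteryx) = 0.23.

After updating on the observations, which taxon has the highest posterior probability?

Fuscasoma

For each hypothesis, the unnormalized posterior weight is prior × product of the observation likelihoods (using 1 − P(present | H) for each absent observation):
  Neopus: 0.294 × 0.66 × (1 − 0.68) = 0.062093
  Keranella: 0.088 × 0.17 × (1 − 0.15) = 0.012716
  Iracetus: 0.152 × 0.26 × (1 − 0.38) = 0.024502
  Fuscasoma: 0.217 × 0.90 × (1 − 0.29) = 0.13866
  Junipteryx: 0.249 × 0.05 × (1 − 0.23) = 0.0095865
Normalizing constant Z = 0.062093 + 0.012716 + 0.024502 + 0.13866 + 0.0095865 = 0.24756.
P(Neopus | evidence) ≈ 0.062093 / 0.24756 ≈ 0.251
P(Keranella | evidence) ≈ 0.012716 / 0.24756 ≈ 0.051
P(Iracetus | evidence) ≈ 0.024502 / 0.24756 ≈ 0.099
P(Fuscasoma | evidence) ≈ 0.13866 / 0.24756 ≈ 0.560
P(Junipteryx | evidence) ≈ 0.0095865 / 0.24756 ≈ 0.039
The largest is 0.560, so Fuscasoma is most probable.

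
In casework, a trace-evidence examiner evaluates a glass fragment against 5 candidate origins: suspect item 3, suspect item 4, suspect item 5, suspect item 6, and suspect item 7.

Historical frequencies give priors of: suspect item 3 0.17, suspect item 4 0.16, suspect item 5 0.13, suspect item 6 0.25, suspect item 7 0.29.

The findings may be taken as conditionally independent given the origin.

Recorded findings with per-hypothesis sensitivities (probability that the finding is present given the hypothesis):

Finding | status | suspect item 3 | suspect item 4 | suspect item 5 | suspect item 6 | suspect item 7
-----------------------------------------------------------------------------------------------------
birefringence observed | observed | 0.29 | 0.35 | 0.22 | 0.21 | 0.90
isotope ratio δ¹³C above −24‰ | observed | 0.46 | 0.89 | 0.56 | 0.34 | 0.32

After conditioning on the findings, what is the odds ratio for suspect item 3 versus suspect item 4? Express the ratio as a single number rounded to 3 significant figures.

0.455

The normalizing constant cancels in an odds ratio, so compute prior × likelihood for the two hypotheses only:
  suspect item 3: 0.17 × 0.29 × 0.46 = 0.022678
  suspect item 4: 0.16 × 0.35 × 0.89 = 0.04984
Odds(suspect item 3 : suspect item 4) = 0.022678 / 0.04984 ≈ 0.455.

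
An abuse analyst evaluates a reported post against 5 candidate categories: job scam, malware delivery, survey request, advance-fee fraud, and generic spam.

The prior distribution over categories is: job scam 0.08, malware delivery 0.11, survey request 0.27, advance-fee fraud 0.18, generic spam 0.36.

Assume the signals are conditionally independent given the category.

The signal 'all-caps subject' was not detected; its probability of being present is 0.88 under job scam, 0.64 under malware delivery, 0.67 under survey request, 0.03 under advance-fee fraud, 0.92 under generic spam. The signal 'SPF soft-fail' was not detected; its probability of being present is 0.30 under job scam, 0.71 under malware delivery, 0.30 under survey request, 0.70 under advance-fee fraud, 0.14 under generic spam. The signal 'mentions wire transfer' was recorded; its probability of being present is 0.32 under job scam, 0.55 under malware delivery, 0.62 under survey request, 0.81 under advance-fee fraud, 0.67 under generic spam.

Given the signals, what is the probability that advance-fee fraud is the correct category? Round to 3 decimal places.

0.400

Multiply each prior by the joint likelihood of the signal pattern (using 1 − P(present | H) for each absent signal):
  job scam: 0.08 × (1 − 0.88) × (1 − 0.30) × 0.32 = 0.0021504
  malware delivery: 0.11 × (1 − 0.64) × (1 − 0.71) × 0.55 = 0.0063162
  survey request: 0.27 × (1 − 0.67) × (1 − 0.30) × 0.62 = 0.038669
  advance-fee fraud: 0.18 × (1 − 0.03) × (1 − 0.70) × 0.81 = 0.042428
  generic spam: 0.36 × (1 − 0.92) × (1 − 0.14) × 0.67 = 0.016595
Normalizing constant Z = 0.0021504 + 0.0063162 + 0.038669 + 0.042428 + 0.016595 = 0.10616.
P(advance-fee fraud | evidence) = 0.042428 / 0.10616 ≈ 0.400.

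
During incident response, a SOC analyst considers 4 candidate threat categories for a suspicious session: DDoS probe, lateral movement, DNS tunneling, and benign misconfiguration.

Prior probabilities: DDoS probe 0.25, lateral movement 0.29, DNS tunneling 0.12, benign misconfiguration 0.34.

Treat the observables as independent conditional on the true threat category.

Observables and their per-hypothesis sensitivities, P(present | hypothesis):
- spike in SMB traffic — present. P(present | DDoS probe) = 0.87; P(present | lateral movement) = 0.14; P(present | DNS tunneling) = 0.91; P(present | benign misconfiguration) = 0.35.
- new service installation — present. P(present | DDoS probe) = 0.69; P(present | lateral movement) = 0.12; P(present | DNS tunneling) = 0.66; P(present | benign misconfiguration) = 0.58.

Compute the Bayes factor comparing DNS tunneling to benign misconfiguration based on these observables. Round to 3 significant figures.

2.96

Take the product of per-observable likelihoods under each hypothesis, then divide.
  DNS tunneling: 0.91 × 0.66 = 0.6006
  benign misconfiguration: 0.35 × 0.58 = 0.203
Bayes factor = 0.6006 / 0.203 ≈ 2.96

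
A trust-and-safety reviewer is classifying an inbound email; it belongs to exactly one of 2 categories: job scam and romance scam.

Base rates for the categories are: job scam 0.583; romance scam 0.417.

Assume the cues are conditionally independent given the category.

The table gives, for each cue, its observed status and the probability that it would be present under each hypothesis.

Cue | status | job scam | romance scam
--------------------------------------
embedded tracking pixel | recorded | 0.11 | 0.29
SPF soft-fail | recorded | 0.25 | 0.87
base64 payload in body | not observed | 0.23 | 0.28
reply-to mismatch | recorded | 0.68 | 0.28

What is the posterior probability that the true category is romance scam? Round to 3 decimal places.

Multiply each prior by the joint likelihood of the cue pattern (using 1 − P(present | H) for each absent cue):
  job scam: 0.583 × 0.11 × 0.25 × (1 − 0.23) × 0.68 = 0.0083946
  romance scam: 0.417 × 0.29 × 0.87 × (1 − 0.28) × 0.28 = 0.02121
The unnormalized weights sum to 0.029605.
P(romance scam | evidence) = 0.02121 / 0.029605 ≈ 0.716.

0.716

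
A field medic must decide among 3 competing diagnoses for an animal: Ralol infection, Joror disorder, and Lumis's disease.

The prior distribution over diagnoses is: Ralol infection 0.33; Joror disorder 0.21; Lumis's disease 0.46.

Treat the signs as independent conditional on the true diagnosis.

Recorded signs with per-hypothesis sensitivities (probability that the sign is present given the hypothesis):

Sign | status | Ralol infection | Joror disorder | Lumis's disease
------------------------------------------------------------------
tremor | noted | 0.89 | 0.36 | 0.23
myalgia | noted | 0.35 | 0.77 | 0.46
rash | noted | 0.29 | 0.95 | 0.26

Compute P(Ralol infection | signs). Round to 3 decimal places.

0.305

Multiply each prior by the joint likelihood of the sign pattern:
  Ralol infection: 0.33 × 0.89 × 0.35 × 0.29 = 0.029811
  Joror disorder: 0.21 × 0.36 × 0.77 × 0.95 = 0.055301
  Lumis's disease: 0.46 × 0.23 × 0.46 × 0.26 = 0.012654
Normalizing constant Z = 0.029811 + 0.055301 + 0.012654 = 0.097766.
P(Ralol infection | evidence) = 0.029811 / 0.097766 ≈ 0.305.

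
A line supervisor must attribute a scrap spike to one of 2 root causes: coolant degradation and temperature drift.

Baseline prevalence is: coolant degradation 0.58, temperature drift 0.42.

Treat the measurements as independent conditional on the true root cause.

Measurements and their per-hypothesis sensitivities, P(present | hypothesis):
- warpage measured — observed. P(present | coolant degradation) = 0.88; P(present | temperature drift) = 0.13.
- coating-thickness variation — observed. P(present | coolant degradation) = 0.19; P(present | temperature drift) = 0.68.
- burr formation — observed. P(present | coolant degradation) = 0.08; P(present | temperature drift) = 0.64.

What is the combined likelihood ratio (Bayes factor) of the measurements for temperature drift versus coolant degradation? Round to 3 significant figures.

Take the product of per-measurement likelihoods under each hypothesis, then divide.
  temperature drift: 0.13 × 0.68 × 0.64 = 0.056576
  coolant degradation: 0.88 × 0.19 × 0.08 = 0.013376
Bayes factor = 0.056576 / 0.013376 ≈ 4.23

4.23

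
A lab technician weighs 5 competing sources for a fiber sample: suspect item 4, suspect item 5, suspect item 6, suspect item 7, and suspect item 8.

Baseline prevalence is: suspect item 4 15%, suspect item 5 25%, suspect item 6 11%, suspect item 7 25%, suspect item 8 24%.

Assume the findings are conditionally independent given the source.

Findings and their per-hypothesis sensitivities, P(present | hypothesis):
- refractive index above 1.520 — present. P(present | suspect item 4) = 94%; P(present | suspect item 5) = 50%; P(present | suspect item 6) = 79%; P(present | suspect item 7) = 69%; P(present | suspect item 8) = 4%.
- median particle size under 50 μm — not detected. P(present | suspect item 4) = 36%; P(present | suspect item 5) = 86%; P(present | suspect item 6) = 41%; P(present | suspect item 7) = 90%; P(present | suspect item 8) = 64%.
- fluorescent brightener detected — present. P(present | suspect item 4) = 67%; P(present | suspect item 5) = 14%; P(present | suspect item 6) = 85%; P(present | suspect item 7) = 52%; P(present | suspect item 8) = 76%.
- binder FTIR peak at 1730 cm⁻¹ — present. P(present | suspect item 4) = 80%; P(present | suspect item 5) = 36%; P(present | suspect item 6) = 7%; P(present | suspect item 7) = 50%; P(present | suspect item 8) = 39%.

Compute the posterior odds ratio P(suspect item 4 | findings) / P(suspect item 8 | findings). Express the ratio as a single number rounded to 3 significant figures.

The normalizing constant cancels in an odds ratio, so compute prior × likelihood for the two hypotheses only (using 1 − P(present | H) for each absent finding):
  suspect item 4: 0.15 × 0.94 × (1 − 0.36) × 0.67 × 0.80 = 0.048369
  suspect item 8: 0.24 × 0.04 × (1 − 0.64) × 0.76 × 0.39 = 0.0010244
Odds(suspect item 4 : suspect item 8) = 0.048369 / 0.0010244 ≈ 47.2.

47.2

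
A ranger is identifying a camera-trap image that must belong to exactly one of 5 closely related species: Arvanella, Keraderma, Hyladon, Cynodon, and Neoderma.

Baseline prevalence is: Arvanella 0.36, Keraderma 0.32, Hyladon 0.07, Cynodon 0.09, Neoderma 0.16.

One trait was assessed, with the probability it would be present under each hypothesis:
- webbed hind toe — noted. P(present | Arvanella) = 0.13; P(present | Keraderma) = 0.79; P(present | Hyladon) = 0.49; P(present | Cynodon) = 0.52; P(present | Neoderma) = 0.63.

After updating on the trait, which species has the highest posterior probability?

Keraderma

Multiply each prior by the likelihood of the trait:
  Arvanella: 0.36 × 0.13 = 0.0468
  Keraderma: 0.32 × 0.79 = 0.2528
  Hyladon: 0.07 × 0.49 = 0.0343
  Cynodon: 0.09 × 0.52 = 0.0468
  Neoderma: 0.16 × 0.63 = 0.1008
Normalizing constant Z = 0.0468 + 0.2528 + 0.0343 + 0.0468 + 0.1008 = 0.4815.
P(Arvanella | evidence) ≈ 0.0468 / 0.4815 ≈ 0.097
P(Keraderma | evidence) ≈ 0.2528 / 0.4815 ≈ 0.525
P(Hyladon | evidence) ≈ 0.0343 / 0.4815 ≈ 0.071
P(Cynodon | evidence) ≈ 0.0468 / 0.4815 ≈ 0.097
P(Neoderma | evidence) ≈ 0.1008 / 0.4815 ≈ 0.209
The largest is 0.525, so Keraderma is most probable.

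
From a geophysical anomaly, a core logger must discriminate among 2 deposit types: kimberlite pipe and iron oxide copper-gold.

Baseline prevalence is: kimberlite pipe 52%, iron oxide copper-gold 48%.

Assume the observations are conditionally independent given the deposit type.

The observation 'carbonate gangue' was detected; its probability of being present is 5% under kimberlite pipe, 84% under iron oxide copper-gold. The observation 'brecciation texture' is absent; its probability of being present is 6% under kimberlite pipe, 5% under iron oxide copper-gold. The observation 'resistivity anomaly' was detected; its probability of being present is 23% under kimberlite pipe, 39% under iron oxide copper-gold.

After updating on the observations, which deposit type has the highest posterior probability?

iron oxide copper-gold

By Bayes' rule with conditional independence, the unnormalized weight for each hypothesis is prior × ∏ likelihoods (using 1 − P(present | H) for each absent observation):
  kimberlite pipe: 0.52 × 0.05 × (1 − 0.06) × 0.23 = 0.0056212
  iron oxide copper-gold: 0.48 × 0.84 × (1 − 0.05) × 0.39 = 0.14939
The unnormalized weights sum to 0.15501.
P(kimberlite pipe | evidence) ≈ 0.0056212 / 0.15501 ≈ 0.036
P(iron oxide copper-gold | evidence) ≈ 0.14939 / 0.15501 ≈ 0.964
The largest is 0.964, so iron oxide copper-gold is most probable.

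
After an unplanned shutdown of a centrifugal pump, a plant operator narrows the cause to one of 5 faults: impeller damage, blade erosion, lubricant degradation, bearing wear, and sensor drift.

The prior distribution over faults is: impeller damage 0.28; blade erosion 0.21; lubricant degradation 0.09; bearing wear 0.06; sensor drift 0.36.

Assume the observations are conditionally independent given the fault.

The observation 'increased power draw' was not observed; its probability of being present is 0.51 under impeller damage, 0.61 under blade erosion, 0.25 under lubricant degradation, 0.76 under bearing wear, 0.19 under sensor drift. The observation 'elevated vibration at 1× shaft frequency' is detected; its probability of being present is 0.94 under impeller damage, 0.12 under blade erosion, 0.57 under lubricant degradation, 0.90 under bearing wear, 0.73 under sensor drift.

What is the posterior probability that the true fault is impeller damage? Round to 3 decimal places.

0.320

For each hypothesis, the unnormalized posterior weight is prior × product of the observation likelihoods (using 1 − P(present | H) for each absent observation):
  impeller damage: 0.28 × (1 − 0.51) × 0.94 = 0.12897
  blade erosion: 0.21 × (1 − 0.61) × 0.12 = 0.009828
  lubricant degradation: 0.09 × (1 − 0.25) × 0.57 = 0.038475
  bearing wear: 0.06 × (1 − 0.76) × 0.90 = 0.01296
  sensor drift: 0.36 × (1 − 0.19) × 0.73 = 0.21287
Marginal likelihood of the evidence = 0.4031.
P(impeller damage | evidence) = 0.12897 / 0.4031 ≈ 0.320.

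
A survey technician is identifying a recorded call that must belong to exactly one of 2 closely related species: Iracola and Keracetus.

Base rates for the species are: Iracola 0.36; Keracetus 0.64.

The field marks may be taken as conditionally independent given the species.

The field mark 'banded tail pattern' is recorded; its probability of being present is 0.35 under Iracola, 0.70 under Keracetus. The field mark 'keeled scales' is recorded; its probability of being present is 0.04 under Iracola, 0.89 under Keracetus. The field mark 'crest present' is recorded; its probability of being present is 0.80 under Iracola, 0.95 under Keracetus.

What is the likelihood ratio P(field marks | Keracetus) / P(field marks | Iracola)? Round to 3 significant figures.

Take the product of per-field mark likelihoods under each hypothesis, then divide.
  Keracetus: 0.70 × 0.89 × 0.95 = 0.59185
  Iracola: 0.35 × 0.04 × 0.80 = 0.0112
Bayes factor = 0.59185 / 0.0112 ≈ 52.8

52.8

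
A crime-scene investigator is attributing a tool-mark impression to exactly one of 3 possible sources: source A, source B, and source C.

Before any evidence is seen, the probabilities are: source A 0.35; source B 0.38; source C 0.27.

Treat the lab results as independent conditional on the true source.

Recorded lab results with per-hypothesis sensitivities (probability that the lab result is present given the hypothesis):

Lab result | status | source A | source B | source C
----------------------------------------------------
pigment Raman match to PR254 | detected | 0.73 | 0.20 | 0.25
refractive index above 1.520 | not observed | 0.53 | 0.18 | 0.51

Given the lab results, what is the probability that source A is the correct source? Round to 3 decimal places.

0.557

For each hypothesis, the unnormalized posterior weight is prior × product of the lab result likelihoods (using 1 − P(present | H) for each absent lab result):
  source A: 0.35 × 0.73 × (1 − 0.53) = 0.12008
  source B: 0.38 × 0.20 × (1 − 0.18) = 0.06232
  source C: 0.27 × 0.25 × (1 − 0.51) = 0.033075
Marginal likelihood of the evidence = 0.21548.
P(source A | evidence) = 0.12008 / 0.21548 ≈ 0.557.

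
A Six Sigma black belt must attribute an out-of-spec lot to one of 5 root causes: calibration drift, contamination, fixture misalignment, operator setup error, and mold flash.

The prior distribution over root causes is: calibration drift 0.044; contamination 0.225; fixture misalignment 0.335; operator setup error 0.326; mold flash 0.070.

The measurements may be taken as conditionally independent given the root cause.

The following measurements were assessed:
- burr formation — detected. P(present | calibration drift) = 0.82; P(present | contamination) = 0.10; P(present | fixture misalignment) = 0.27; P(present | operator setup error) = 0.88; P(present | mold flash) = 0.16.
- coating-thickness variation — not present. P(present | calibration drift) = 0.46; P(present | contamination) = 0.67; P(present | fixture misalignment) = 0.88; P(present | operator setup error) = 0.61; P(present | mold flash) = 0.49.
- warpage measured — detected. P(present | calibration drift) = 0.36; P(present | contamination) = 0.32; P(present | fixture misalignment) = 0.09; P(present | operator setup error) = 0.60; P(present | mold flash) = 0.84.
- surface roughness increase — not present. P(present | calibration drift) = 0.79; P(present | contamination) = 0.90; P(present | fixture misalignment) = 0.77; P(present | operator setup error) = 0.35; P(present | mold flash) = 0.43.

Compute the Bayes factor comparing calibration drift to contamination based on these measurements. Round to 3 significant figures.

31.7

Joint likelihood of the measurement pattern under each hypothesis (using 1 − P(present | H) for each absent measurement):
  calibration drift: 0.82 × (1 − 0.46) × 0.36 × (1 − 0.79) = 0.033476
  contamination: 0.10 × (1 − 0.67) × 0.32 × (1 − 0.90) = 0.001056
Bayes factor = 0.033476 / 0.001056 ≈ 31.7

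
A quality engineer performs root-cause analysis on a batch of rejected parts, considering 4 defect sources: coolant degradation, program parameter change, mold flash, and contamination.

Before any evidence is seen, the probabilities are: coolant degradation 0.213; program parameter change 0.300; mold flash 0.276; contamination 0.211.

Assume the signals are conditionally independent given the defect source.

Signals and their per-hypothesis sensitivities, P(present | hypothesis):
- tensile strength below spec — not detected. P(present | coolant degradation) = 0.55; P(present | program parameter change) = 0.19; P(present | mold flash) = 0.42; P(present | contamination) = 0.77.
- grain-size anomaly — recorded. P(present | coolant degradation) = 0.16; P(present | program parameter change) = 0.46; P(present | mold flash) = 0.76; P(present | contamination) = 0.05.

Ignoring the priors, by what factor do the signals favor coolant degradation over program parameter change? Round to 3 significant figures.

The Bayes factor is the ratio of the joint likelihoods of the signal pattern under the two hypotheses (using 1 − P(present | H) for each absent signal).
  coolant degradation: (1 − 0.55) × 0.16 = 0.072
  program parameter change: (1 − 0.19) × 0.46 = 0.3726
Bayes factor = 0.072 / 0.3726 ≈ 0.193

0.193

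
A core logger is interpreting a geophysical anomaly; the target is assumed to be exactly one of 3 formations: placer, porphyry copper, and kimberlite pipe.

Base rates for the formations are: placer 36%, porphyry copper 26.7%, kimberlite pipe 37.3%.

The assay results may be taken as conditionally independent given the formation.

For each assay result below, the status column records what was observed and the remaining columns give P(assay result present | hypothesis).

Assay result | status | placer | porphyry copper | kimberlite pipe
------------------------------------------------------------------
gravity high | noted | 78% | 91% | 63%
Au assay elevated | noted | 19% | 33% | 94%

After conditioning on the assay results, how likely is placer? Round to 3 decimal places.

0.151

Multiply each prior by the joint likelihood of the assay result pattern:
  placer: 0.360 × 0.78 × 0.19 = 0.053352
  porphyry copper: 0.267 × 0.91 × 0.33 = 0.08018
  kimberlite pipe: 0.373 × 0.63 × 0.94 = 0.22089
Marginal likelihood of the evidence = 0.35442.
P(placer | evidence) = 0.053352 / 0.35442 ≈ 0.151.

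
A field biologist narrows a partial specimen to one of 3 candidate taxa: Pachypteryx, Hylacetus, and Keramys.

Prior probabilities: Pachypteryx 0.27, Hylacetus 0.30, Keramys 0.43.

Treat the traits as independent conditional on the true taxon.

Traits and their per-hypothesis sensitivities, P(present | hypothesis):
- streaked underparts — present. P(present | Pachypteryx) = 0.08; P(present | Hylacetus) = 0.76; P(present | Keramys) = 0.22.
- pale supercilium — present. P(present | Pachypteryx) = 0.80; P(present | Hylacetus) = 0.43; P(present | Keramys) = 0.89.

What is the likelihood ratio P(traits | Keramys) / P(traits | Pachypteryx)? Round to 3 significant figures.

3.06

Joint likelihood of the trait pattern under each hypothesis:
  Keramys: 0.22 × 0.89 = 0.1958
  Pachypteryx: 0.08 × 0.80 = 0.064
Bayes factor = 0.1958 / 0.064 ≈ 3.06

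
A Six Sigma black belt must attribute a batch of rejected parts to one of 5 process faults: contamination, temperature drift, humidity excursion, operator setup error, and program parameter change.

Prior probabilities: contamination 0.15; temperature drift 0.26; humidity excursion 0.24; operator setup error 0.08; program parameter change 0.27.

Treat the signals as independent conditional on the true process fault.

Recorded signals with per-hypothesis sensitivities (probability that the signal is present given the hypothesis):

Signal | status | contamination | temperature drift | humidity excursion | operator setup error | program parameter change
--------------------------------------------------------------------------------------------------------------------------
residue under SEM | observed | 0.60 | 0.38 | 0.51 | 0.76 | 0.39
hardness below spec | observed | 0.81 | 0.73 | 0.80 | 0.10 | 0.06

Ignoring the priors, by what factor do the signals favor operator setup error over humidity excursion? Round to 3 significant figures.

0.186

Joint likelihood of the signal pattern under each hypothesis:
  operator setup error: 0.76 × 0.10 = 0.076
  humidity excursion: 0.51 × 0.80 = 0.408
Bayes factor = 0.076 / 0.408 ≈ 0.186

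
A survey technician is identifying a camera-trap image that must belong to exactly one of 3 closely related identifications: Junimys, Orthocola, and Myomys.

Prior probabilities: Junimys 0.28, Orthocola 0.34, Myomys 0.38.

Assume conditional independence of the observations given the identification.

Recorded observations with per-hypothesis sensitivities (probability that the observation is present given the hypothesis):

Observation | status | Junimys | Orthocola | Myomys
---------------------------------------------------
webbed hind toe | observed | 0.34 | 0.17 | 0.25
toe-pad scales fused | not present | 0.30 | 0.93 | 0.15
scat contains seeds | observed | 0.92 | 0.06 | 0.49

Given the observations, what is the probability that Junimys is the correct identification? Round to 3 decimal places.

0.606

For each hypothesis, the unnormalized posterior weight is prior × product of the observation likelihoods (using 1 − P(present | H) for each absent observation):
  Junimys: 0.28 × 0.34 × (1 − 0.30) × 0.92 = 0.061309
  Orthocola: 0.34 × 0.17 × (1 − 0.93) × 0.06 = 0.00024276
  Myomys: 0.38 × 0.25 × (1 − 0.15) × 0.49 = 0.039567
Marginal likelihood of the evidence = 0.10112.
P(Junimys | evidence) = 0.061309 / 0.10112 ≈ 0.606.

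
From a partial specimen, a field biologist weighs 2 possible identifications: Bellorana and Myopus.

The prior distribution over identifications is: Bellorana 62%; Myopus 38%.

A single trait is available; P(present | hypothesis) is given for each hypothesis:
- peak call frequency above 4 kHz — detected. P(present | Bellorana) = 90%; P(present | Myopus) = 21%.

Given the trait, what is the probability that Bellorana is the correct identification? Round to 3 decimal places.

By Bayes' rule, the unnormalized weight for each hypothesis is prior × likelihood:
  Bellorana: 0.62 × 0.90 = 0.558
  Myopus: 0.38 × 0.21 = 0.0798
Normalizing constant Z = 0.558 + 0.0798 = 0.6378.
P(Bellorana | evidence) = 0.558 / 0.6378 ≈ 0.875.

0.875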